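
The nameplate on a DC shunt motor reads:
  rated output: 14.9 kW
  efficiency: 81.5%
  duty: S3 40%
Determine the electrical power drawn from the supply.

18.3 kW

P_out = 14900 W
P_in = P_out/η = 14900/0.815 = 18282 W = 18.3 kW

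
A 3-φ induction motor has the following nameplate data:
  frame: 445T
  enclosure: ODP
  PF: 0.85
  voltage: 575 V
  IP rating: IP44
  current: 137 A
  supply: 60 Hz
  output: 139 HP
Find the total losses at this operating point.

12300 W

P_in = √3·V·I·cosφ = 1.732×575×137×0.85 = 115973 W
P_out = 139×746 = 103694 W
Losses = P_in − P_out = 115973 − 103694 = 12279 W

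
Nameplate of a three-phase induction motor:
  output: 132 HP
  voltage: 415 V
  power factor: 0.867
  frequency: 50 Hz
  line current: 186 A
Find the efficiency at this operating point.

85.0 %

P_out = 132 × 746 = 98472 W
P_in = √3·V_L·I_L·cosφ = 1.732 × 415 × 186 × 0.867 = 115912 W
η = P_out / P_in = 98472 / 115912 = 0.850 = 85.0%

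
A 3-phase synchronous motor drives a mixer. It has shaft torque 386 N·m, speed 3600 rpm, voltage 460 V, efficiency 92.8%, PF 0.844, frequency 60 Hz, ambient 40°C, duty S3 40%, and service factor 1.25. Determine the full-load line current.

ω = 2π×3600/60 = 377 rad/s; P_out = τω = 386 × 377 = 145522 W
P_in = P_out / η = 145522 / 0.928 = 156813 W
I_L = P_in / (√3·V_L·cosφ) = 156813 / (1.732 × 460 × 0.844) = 233 A

233 A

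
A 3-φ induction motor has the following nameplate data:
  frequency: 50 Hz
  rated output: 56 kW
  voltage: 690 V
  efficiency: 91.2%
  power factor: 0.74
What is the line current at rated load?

69.4 A

P_out = 56 kW = 56000 W
P_in = P_out / η = 56000 / 0.912 = 61404 W
I_L = P_in / (√3·V_L·cosφ) = 61404 / (1.732 × 690 × 0.74) = 69.4 A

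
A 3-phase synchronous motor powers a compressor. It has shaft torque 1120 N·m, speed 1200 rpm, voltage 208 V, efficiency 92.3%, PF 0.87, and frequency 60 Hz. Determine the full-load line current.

ω = 2π×1200/60 = 125.7 rad/s; P_out = τω = 1120 × 125.7 = 140784 W
P_in = P_out / η = 140784 / 0.923 = 152529 W
I_L = P_in / (√3·V_L·cosφ) = 152529 / (1.732 × 208 × 0.87) = 487 A

487 A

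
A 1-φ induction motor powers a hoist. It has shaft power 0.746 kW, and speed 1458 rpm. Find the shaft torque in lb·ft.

ω = 2π × 1458/60 = 152.7 rad/s
τ = P/ω = 746/152.7 = 4.885 N·m
In lb·ft: 4.885/1.356 = 3.6 lb·ft

3.6 lb·ft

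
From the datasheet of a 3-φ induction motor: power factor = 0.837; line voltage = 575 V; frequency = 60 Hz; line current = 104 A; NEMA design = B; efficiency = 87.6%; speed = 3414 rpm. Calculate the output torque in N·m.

P_in = √3·V·I·cosφ = 1.732 × 575 × 104 × 0.837 = 86691 W
P_out = η·P_in = 0.876 × 86691 = 75941 W
n = 3414 rpm
ω = 2π×3414/60 = 357.5 rad/s
τ = P_out/ω = 75941/357.5 = 212 N·m

212 N·m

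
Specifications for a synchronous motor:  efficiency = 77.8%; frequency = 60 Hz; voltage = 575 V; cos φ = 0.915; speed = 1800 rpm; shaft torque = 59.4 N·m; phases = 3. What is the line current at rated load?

ω = 2π×1800/60 = 188.5 rad/s; P_out = τω = 59.4 × 188.5 = 11197 W
P_in = P_out / η = 11197 / 0.778 = 14392 W
I_L = P_in / (√3·V_L·cosφ) = 14392 / (1.732 × 575 × 0.915) = 15.8 A

15.8 A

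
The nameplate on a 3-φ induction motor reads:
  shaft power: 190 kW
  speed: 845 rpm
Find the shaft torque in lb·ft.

ω = 2π × 845/60 = 88.49 rad/s
τ = P/ω = 190000/88.49 = 2147 N·m
In lb·ft: 2147/1.356 = 1580 lb·ft

1580 lb·ft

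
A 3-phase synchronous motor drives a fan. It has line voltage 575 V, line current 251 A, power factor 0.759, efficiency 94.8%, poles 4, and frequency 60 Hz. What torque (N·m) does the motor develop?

954 N·m

P_in = √3·V·I·cosφ = 1.732 × 575 × 251 × 0.759 = 189728 W
P_out = η·P_in = 0.948 × 189728 = 179862 W
n = n_s = 120×60/4 = 1800 rpm (synchronous)
ω = 2π×1800/60 = 188.5 rad/s
τ = P_out/ω = 179862/188.5 = 954 N·m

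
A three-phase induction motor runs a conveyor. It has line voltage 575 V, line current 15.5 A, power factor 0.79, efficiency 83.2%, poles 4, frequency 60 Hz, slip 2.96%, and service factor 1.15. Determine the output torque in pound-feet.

40.9 lb·ft

P_in = √3·V·I·cosφ = 1.732 × 575 × 15.5 × 0.79 = 12195 W
P_out = η·P_in = 0.832 × 12195 = 10146 W
n_s = 120×60/4 = 1800 rpm; n = 1800×(1−0.0296) = 1747 rpm
ω = 2π×1747/60 = 182.9 rad/s
τ = P_out/ω = 10146/182.9 = 55.47 N·m
In lb·ft: 55.47/1.356 = 40.9 lb·ft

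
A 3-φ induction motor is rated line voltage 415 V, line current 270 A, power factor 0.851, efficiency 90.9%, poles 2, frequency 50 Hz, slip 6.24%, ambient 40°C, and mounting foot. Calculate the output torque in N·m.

510 N·m

P_in = √3·V·I·cosφ = 1.732 × 415 × 270 × 0.851 = 165154 W
P_out = η·P_in = 0.909 × 165154 = 150125 W
n_s = 120×50/2 = 3000 rpm; n = 3000×(1−0.0624) = 2813 rpm
ω = 2π×2813/60 = 294.6 rad/s
τ = P_out/ω = 150125/294.6 = 510 N·m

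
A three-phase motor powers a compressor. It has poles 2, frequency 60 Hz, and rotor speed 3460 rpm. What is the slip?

n_s = 120f/p = 120×60/2 = 3600 rpm
s = (n_s − n)/n_s = (3600 − 3460)/3600 = 0.0389

3.89 %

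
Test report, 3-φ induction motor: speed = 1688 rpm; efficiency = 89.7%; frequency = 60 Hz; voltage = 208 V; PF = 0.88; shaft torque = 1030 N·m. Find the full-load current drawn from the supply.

640 A

ω = 2π×1688/60 = 176.8 rad/s; P_out = τω = 1030 × 176.8 = 182104 W
P_in = P_out / η = 182104 / 0.897 = 203014 W
I_L = P_in / (√3·V_L·cosφ) = 203014 / (1.732 × 208 × 0.88) = 640 A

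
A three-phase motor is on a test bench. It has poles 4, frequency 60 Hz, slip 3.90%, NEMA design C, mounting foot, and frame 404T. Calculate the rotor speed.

1730 rpm

n_s = 120f/p = 120×60/4 = 1800 rpm
n = n_s(1 − s) = 1800 × (1 − 0.039) = 1730 rpm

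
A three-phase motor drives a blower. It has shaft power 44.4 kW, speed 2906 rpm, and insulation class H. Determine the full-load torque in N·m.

ω = 2π × 2906/60 = 304.3 rad/s
τ = P/ω = 44400/304.3 = 146 N·m

146 N·m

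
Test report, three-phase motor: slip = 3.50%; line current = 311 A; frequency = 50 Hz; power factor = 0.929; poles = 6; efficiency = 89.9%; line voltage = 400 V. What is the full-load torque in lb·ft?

1310 lb·ft

P_in = √3·V·I·cosφ = 1.732 × 400 × 311 × 0.929 = 200163 W
P_out = η·P_in = 0.899 × 200163 = 179947 W
n_s = 120×50/6 = 1000 rpm; n = 1000×(1−0.035) = 965 rpm
ω = 2π×965/60 = 101.1 rad/s
τ = P_out/ω = 179947/101.1 = 1780 N·m
In lb·ft: 1780/1.356 = 1310 lb·ft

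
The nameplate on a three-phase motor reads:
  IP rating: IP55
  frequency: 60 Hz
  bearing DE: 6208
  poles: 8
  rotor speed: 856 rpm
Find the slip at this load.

4.89 %

n_s = 120f/p = 120×60/8 = 900 rpm
s = (n_s − n)/n_s = (900 − 856)/900 = 0.0489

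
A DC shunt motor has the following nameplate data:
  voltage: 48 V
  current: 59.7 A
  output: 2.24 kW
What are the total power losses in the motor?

P_in = V·I = 48×59.7 = 2866 W
P_out = 2240 W
Losses = P_in − P_out = 2866 − 2240 = 626 W

626 W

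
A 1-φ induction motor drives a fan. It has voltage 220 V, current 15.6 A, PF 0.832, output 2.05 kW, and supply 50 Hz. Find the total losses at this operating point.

805 W

P_in = V·I·cosφ = 220×15.6×0.832 = 2855 W
P_out = 2050 W
Losses = P_in − P_out = 2855 − 2050 = 805 W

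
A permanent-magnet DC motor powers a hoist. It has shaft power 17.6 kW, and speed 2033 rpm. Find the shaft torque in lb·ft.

61 lb·ft

ω = 2π × 2033/60 = 212.9 rad/s
τ = P/ω = 17600/212.9 = 82.67 N·m
In lb·ft: 82.67/1.356 = 61 lb·ft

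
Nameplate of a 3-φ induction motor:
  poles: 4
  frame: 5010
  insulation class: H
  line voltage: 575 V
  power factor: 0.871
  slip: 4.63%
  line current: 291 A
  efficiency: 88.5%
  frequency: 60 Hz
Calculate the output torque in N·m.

P_in = √3·V·I·cosφ = 1.732 × 575 × 291 × 0.871 = 252422 W
P_out = η·P_in = 0.885 × 252422 = 223393 W
n_s = 120×60/4 = 1800 rpm; n = 1800×(1−0.0463) = 1717 rpm
ω = 2π×1717/60 = 179.8 rad/s
τ = P_out/ω = 223393/179.8 = 1240 N·m

1240 N·m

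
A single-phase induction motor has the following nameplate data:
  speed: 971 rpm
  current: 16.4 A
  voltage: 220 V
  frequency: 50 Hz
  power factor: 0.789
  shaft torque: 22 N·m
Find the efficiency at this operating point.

78.6 %

ω = 2π × 971/60 = 101.7 rad/s; P_out = τω = 22 × 101.7 = 2237 W
P_in = V·I·cosφ = 220 × 16.4 × 0.789 = 2847 W
η = P_out / P_in = 2237 / 2847 = 0.786 = 78.6%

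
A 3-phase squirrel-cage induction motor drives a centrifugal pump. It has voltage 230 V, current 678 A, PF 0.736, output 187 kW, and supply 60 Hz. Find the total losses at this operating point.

P_in = √3·V·I·cosφ = 1.732×230×678×0.736 = 198785 W
P_out = 187000 W
Losses = P_in − P_out = 198785 − 187000 = 11785 W

11800 W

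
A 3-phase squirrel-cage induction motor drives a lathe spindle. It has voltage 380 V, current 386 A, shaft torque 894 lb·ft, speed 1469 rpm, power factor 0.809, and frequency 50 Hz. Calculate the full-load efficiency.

90.7 %

τ = 894 lb·ft × 1.356 = 1212 N·m
ω = 2π × 1469/60 = 153.8 rad/s; P_out = τω = 1212 × 153.8 = 186406 W
P_in = √3·V_L·I_L·cosφ = 1.732 × 380 × 386 × 0.809 = 205526 W
η = P_out / P_in = 186406 / 205526 = 0.907 = 90.7%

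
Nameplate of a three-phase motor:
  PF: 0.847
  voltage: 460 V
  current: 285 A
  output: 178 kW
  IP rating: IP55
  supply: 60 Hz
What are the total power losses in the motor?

14300 W

P_in = √3·V·I·cosφ = 1.732×460×285×0.847 = 192324 W
P_out = 178000 W
Losses = P_in − P_out = 192324 − 178000 = 14324 W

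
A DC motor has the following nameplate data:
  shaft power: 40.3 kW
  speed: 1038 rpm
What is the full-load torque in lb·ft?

ω = 2π × 1038/60 = 108.7 rad/s
τ = P/ω = 40300/108.7 = 370.7 N·m
In lb·ft: 370.7/1.356 = 273 lb·ft

273 lb·ft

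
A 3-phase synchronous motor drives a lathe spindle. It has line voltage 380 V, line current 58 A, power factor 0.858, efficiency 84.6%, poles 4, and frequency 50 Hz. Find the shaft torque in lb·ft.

130 lb·ft

P_in = √3·V·I·cosφ = 1.732 × 380 × 58 × 0.858 = 32753 W
P_out = η·P_in = 0.846 × 32753 = 27709 W
n = n_s = 120×50/4 = 1500 rpm (synchronous)
ω = 2π×1500/60 = 157.1 rad/s
τ = P_out/ω = 27709/157.1 = 176.4 N·m
In lb·ft: 176.4/1.356 = 130 lb·ft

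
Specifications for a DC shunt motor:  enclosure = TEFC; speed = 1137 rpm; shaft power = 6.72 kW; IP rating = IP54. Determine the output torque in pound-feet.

ω = 2π × 1137/60 = 119.1 rad/s
τ = P/ω = 6720/119.1 = 56.42 N·m
In lb·ft: 56.42/1.356 = 41.6 lb·ft

41.6 lb·ft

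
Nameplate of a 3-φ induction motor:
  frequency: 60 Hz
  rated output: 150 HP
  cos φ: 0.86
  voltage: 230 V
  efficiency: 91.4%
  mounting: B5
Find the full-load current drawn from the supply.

P_out = 150 × 746 = 111900 W
P_in = P_out / η = 111900 / 0.914 = 122429 W
I_L = P_in / (√3·V_L·cosφ) = 122429 / (1.732 × 230 × 0.86) = 357 A

357 A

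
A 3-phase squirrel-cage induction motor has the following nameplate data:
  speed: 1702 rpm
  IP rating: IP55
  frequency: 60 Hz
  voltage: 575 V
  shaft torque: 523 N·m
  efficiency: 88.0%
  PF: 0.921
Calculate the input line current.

115 A

ω = 2π×1702/60 = 178.2 rad/s; P_out = τω = 523 × 178.2 = 93199 W
P_in = P_out / η = 93199 / 0.880 = 105908 W
I_L = P_in / (√3·V_L·cosφ) = 105908 / (1.732 × 575 × 0.921) = 115 A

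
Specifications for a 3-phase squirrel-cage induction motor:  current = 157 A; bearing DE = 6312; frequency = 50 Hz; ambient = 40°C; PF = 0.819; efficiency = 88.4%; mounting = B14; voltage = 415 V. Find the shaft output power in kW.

81.7 kW

P_in = √3·V·I·cosφ = 1.732 × 415 × 157 × 0.819 = 92423 W
P_out = η·P_in = 0.884 × 92423 = 81702 W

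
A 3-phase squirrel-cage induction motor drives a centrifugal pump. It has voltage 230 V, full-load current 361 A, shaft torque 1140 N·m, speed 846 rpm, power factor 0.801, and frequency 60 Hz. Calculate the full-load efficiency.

ω = 2π × 846/60 = 88.59 rad/s; P_out = τω = 1140 × 88.59 = 100993 W
P_in = √3·V_L·I_L·cosφ = 1.732 × 230 × 361 × 0.801 = 115190 W
η = P_out / P_in = 100993 / 115190 = 0.877 = 87.7%

87.7 %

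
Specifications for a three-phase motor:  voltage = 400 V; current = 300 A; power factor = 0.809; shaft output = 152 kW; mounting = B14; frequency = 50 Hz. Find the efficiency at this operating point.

P_out = 152 kW = 152000 W
P_in = √3·V_L·I_L·cosφ = 1.732 × 400 × 300 × 0.809 = 168143 W
η = P_out / P_in = 152000 / 168143 = 0.904 = 90.4%

90.4 %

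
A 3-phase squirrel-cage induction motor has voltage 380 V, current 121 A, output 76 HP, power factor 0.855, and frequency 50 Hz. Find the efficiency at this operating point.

83.3 %

P_out = 76 × 746 = 56696 W
P_in = √3·V_L·I_L·cosφ = 1.732 × 380 × 121 × 0.855 = 68090 W
η = P_out / P_in = 56696 / 68090 = 0.833 = 83.3%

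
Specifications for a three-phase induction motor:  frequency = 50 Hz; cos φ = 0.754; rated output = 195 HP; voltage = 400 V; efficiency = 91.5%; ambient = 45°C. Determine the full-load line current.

304 A

P_out = 195 × 746 = 145470 W
P_in = P_out / η = 145470 / 0.915 = 158984 W
I_L = P_in / (√3·V_L·cosφ) = 158984 / (1.732 × 400 × 0.754) = 304 A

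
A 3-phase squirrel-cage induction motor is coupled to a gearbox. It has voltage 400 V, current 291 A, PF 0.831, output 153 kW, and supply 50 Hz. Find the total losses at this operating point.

P_in = √3·V·I·cosφ = 1.732×400×291×0.831 = 167534 W
P_out = 153000 W
Losses = P_in − P_out = 167534 − 153000 = 14534 W

14.5 kW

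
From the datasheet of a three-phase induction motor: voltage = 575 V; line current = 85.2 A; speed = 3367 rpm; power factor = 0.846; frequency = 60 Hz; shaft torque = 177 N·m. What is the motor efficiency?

ω = 2π × 3367/60 = 352.6 rad/s; P_out = τω = 177 × 352.6 = 62410 W
P_in = √3·V_L·I_L·cosφ = 1.732 × 575 × 85.2 × 0.846 = 71784 W
η = P_out / P_in = 62410 / 71784 = 0.869 = 86.9%

86.9 %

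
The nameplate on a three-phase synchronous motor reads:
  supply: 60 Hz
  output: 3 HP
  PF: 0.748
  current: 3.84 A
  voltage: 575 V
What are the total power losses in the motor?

623 W

P_in = √3·V·I·cosφ = 1.732×575×3.84×0.748 = 2861 W
P_out = 3×746 = 2238 W
Losses = P_in − P_out = 2861 − 2238 = 623 W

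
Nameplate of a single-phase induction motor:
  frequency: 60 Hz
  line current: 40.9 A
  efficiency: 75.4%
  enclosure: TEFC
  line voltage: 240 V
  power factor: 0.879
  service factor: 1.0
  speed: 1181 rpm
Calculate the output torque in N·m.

P_in = V·I·cosφ = 240 × 40.9 × 0.879 = 8628 W
P_out = η·P_in = 0.754 × 8628 = 6506 W
n = 1181 rpm
ω = 2π×1181/60 = 123.7 rad/s
τ = P_out/ω = 6506/123.7 = 52.6 N·m

52.6 N·m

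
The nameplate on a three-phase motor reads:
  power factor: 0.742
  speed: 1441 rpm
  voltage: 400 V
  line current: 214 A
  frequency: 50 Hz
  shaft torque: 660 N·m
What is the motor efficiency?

ω = 2π × 1441/60 = 150.9 rad/s; P_out = τω = 660 × 150.9 = 99594 W
P_in = √3·V_L·I_L·cosφ = 1.732 × 400 × 214 × 0.742 = 110008 W
η = P_out / P_in = 99594 / 110008 = 0.905 = 90.5%

90.5 %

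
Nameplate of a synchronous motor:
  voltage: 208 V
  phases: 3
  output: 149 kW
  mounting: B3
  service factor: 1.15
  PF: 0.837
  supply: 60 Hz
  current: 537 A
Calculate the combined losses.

P_in = √3·V·I·cosφ = 1.732×208×537×0.837 = 161924 W
P_out = 149000 W
Losses = P_in − P_out = 161924 − 149000 = 12924 W

12.9 kW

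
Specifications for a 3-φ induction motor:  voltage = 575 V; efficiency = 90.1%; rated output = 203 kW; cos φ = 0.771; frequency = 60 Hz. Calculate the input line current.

P_out = 203 kW = 203000 W
P_in = P_out / η = 203000 / 0.901 = 225305 W
I_L = P_in / (√3·V_L·cosφ) = 225305 / (1.732 × 575 × 0.771) = 293 A

293 A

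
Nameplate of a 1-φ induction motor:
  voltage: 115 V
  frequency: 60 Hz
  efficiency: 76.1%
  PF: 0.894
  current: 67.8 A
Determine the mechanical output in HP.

7.11 HP

P_in = V·I·cosφ = 115 × 67.8 × 0.894 = 6971 W
P_out = η·P_in = 0.761 × 6971 = 5305 W
= 5305/746 = 7.11 HP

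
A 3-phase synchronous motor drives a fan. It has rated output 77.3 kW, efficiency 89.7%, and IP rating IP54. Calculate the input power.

86.2 kW

P_out = 77300 W
P_in = P_out/η = 77300/0.897 = 86176 W = 86.2 kW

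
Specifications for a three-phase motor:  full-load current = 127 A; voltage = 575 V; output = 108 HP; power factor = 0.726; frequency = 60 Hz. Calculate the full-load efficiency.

P_out = 108 × 746 = 80568 W
P_in = √3·V_L·I_L·cosφ = 1.732 × 575 × 127 × 0.726 = 91824 W
η = P_out / P_in = 80568 / 91824 = 0.877 = 87.7%

87.7 %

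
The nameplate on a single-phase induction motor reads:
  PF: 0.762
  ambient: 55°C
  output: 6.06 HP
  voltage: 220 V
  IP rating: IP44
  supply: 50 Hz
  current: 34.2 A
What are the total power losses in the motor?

P_in = V·I·cosφ = 220×34.2×0.762 = 5733 W
P_out = 6.06×746 = 4521 W
Losses = P_in − P_out = 5733 − 4521 = 1212 W

1.21 kW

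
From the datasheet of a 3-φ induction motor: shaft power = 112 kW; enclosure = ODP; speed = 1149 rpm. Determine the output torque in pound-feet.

687 lb·ft

ω = 2π × 1149/60 = 120.3 rad/s
τ = P/ω = 112000/120.3 = 931 N·m
In lb·ft: 931/1.356 = 687 lb·ft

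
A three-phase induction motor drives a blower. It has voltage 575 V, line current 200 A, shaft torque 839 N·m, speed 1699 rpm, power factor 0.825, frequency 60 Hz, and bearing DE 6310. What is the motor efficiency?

ω = 2π × 1699/60 = 177.9 rad/s; P_out = τω = 839 × 177.9 = 149258 W
P_in = √3·V_L·I_L·cosφ = 1.732 × 575 × 200 × 0.825 = 164324 W
η = P_out / P_in = 149258 / 164324 = 0.908 = 90.8%

90.8 %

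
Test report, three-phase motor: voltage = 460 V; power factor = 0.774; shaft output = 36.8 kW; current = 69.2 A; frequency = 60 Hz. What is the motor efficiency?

P_out = 36.8 kW = 36800 W
P_in = √3·V_L·I_L·cosφ = 1.732 × 460 × 69.2 × 0.774 = 42673 W
η = P_out / P_in = 36800 / 42673 = 0.862 = 86.2%

86.2 %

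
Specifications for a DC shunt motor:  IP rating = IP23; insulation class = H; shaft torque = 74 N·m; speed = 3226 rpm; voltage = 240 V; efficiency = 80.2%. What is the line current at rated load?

130 A

ω = 2π×3226/60 = 337.8 rad/s; P_out = τω = 74 × 337.8 = 24997 W
P_in = P_out / η = 24997 / 0.802 = 31168 W
I = P_in / V = 31168 / 240 = 130 A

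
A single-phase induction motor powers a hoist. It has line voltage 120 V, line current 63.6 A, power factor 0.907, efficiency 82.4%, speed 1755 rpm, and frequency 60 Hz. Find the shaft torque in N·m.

P_in = V·I·cosφ = 120 × 63.6 × 0.907 = 6922 W
P_out = η·P_in = 0.824 × 6922 = 5704 W
n = 1755 rpm
ω = 2π×1755/60 = 183.8 rad/s
τ = P_out/ω = 5704/183.8 = 31 N·m

31 N·m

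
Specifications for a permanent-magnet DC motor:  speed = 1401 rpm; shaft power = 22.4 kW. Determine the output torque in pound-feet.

113 lb·ft

ω = 2π × 1401/60 = 146.7 rad/s
τ = P/ω = 22400/146.7 = 152.7 N·m
In lb·ft: 152.7/1.356 = 113 lb·ft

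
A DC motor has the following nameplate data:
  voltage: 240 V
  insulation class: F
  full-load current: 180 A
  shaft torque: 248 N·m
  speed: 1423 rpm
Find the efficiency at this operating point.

ω = 2π × 1423/60 = 149 rad/s; P_out = τω = 248 × 149 = 36952 W
P_in = V·I = 240 × 180 = 43200 W
η = P_out / P_in = 36952 / 43200 = 0.855 = 85.5%

85.5 %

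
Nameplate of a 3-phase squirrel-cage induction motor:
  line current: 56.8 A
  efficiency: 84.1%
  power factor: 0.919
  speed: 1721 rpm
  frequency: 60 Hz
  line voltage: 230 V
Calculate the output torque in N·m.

97 N·m

P_in = √3·V·I·cosφ = 1.732 × 230 × 56.8 × 0.919 = 20794 W
P_out = η·P_in = 0.841 × 20794 = 17488 W
n = 1721 rpm
ω = 2π×1721/60 = 180.2 rad/s
τ = P_out/ω = 17488/180.2 = 97 N·m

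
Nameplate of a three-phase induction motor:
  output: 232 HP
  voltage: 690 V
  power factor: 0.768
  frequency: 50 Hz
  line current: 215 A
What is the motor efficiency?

P_out = 232 × 746 = 173072 W
P_in = √3·V_L·I_L·cosφ = 1.732 × 690 × 215 × 0.768 = 197332 W
η = P_out / P_in = 173072 / 197332 = 0.877 = 87.7%

87.7 %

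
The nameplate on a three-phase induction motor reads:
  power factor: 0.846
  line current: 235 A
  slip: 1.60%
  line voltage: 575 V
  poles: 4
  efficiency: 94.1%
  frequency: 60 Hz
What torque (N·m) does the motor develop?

P_in = √3·V·I·cosφ = 1.732 × 575 × 235 × 0.846 = 197995 W
P_out = η·P_in = 0.941 × 197995 = 186313 W
n_s = 120×60/4 = 1800 rpm; n = 1800×(1−0.016) = 1771 rpm
ω = 2π×1771/60 = 185.5 rad/s
τ = P_out/ω = 186313/185.5 = 1000 N·m

1000 N·m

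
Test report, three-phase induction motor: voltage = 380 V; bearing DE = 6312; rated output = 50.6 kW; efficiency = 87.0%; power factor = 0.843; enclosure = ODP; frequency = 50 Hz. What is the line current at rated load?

105 A

P_out = 50.6 kW = 50600 W
P_in = P_out / η = 50600 / 0.870 = 58161 W
I_L = P_in / (√3·V_L·cosφ) = 58161 / (1.732 × 380 × 0.843) = 105 A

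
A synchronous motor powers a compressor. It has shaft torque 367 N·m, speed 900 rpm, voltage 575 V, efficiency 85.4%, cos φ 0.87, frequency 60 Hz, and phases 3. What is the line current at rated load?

ω = 2π×900/60 = 94.25 rad/s; P_out = τω = 367 × 94.25 = 34590 W
P_in = P_out / η = 34590 / 0.854 = 40504 W
I_L = P_in / (√3·V_L·cosφ) = 40504 / (1.732 × 575 × 0.87) = 46.7 A

46.7 A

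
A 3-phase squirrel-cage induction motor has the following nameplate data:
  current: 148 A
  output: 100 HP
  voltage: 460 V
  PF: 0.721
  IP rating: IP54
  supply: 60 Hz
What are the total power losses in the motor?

10.4 kW

P_in = √3·V·I·cosφ = 1.732×460×148×0.721 = 85016 W
P_out = 100×746 = 74600 W
Losses = P_in − P_out = 85016 − 74600 = 10416 W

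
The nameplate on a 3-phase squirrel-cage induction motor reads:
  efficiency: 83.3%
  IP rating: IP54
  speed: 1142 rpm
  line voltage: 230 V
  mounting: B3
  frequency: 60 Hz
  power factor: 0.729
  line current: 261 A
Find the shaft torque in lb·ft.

P_in = √3·V·I·cosφ = 1.732 × 230 × 261 × 0.729 = 75796 W
P_out = η·P_in = 0.833 × 75796 = 63138 W
n = 1142 rpm
ω = 2π×1142/60 = 119.6 rad/s
τ = P_out/ω = 63138/119.6 = 527.9 N·m
In lb·ft: 527.9/1.356 = 389 lb·ft

389 lb·ft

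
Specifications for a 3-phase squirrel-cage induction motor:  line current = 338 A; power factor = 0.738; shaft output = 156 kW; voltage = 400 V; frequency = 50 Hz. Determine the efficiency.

P_out = 156 kW = 156000 W
P_in = √3·V_L·I_L·cosφ = 1.732 × 400 × 338 × 0.738 = 172815 W
η = P_out / P_in = 156000 / 172815 = 0.903 = 90.3%

90.3 %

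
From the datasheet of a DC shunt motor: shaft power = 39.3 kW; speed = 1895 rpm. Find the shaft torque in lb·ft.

ω = 2π × 1895/60 = 198.4 rad/s
τ = P/ω = 39300/198.4 = 198.1 N·m
In lb·ft: 198.1/1.356 = 146 lb·ft

146 lb·ft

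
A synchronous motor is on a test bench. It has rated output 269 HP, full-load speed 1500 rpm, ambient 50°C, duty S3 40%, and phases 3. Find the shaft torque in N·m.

1280 N·m

P_out = 269 × 746 = 200674 W
ω = 2π × 1500/60 = 157.1 rad/s
τ = P_out/ω = 200674/157.1 = 1280 N·m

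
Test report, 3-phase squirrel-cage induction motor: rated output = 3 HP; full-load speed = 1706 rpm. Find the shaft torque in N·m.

12.5 N·m

P_out = 3 × 746 = 2238 W
ω = 2π × 1706/60 = 178.7 rad/s
τ = P_out/ω = 2238/178.7 = 12.5 N·m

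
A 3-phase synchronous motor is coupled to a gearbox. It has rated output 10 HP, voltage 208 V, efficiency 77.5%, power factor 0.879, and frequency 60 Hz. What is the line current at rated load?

P_out = 10 × 746 = 7460 W
P_in = P_out / η = 7460 / 0.775 = 9626 W
I_L = P_in / (√3·V_L·cosφ) = 9626 / (1.732 × 208 × 0.879) = 30.4 A

30.4 A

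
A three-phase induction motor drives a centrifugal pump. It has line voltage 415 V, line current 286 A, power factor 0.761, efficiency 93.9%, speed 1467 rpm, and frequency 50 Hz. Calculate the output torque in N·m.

P_in = √3·V·I·cosφ = 1.732 × 415 × 286 × 0.761 = 156440 W
P_out = η·P_in = 0.939 × 156440 = 146897 W
n = 1467 rpm
ω = 2π×1467/60 = 153.6 rad/s
τ = P_out/ω = 146897/153.6 = 956 N·m

956 N·m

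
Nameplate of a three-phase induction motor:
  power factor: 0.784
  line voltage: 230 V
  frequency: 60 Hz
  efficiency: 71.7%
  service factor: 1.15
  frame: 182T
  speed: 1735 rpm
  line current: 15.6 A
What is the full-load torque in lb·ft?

14.2 lb·ft

P_in = √3·V·I·cosφ = 1.732 × 230 × 15.6 × 0.784 = 4872 W
P_out = η·P_in = 0.717 × 4872 = 3493 W
n = 1735 rpm
ω = 2π×1735/60 = 181.7 rad/s
τ = P_out/ω = 3493/181.7 = 19.22 N·m
In lb·ft: 19.22/1.356 = 14.2 lb·ft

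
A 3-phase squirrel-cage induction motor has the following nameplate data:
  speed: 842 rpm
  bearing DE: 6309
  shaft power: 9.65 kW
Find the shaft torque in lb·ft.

80.7 lb·ft

ω = 2π × 842/60 = 88.17 rad/s
τ = P/ω = 9650/88.17 = 109.4 N·m
In lb·ft: 109.4/1.356 = 80.7 lb·ft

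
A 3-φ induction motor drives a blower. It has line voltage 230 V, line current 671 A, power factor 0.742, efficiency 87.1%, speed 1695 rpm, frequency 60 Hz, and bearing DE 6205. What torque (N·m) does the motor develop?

P_in = √3·V·I·cosφ = 1.732 × 230 × 671 × 0.742 = 198336 W
P_out = η·P_in = 0.871 × 198336 = 172751 W
n = 1695 rpm
ω = 2π×1695/60 = 177.5 rad/s
τ = P_out/ω = 172751/177.5 = 973 N·m

973 N·m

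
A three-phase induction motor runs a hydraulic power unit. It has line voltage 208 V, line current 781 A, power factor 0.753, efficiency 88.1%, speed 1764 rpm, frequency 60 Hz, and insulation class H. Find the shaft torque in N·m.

P_in = √3·V·I·cosφ = 1.732 × 208 × 781 × 0.753 = 211864 W
P_out = η·P_in = 0.881 × 211864 = 186652 W
n = 1764 rpm
ω = 2π×1764/60 = 184.7 rad/s
τ = P_out/ω = 186652/184.7 = 1010 N·m

1010 N·m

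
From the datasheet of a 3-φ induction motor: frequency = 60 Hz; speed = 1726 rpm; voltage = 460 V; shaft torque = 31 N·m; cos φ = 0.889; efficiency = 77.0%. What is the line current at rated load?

ω = 2π×1726/60 = 180.7 rad/s; P_out = τω = 31 × 180.7 = 5602 W
P_in = P_out / η = 5602 / 0.770 = 7275 W
I_L = P_in / (√3·V_L·cosφ) = 7275 / (1.732 × 460 × 0.889) = 10.3 A

10.3 A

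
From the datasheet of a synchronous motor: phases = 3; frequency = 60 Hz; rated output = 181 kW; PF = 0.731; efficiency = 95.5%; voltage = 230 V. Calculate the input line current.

651 A

P_out = 181 kW = 181000 W
P_in = P_out / η = 181000 / 0.955 = 189529 W
I_L = P_in / (√3·V_L·cosφ) = 189529 / (1.732 × 230 × 0.731) = 651 A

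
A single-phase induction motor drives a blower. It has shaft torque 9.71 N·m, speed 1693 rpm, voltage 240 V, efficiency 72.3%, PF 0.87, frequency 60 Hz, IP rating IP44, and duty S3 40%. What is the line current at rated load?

ω = 2π×1693/60 = 177.3 rad/s; P_out = τω = 9.71 × 177.3 = 1722 W
P_in = P_out / η = 1722 / 0.723 = 2382 W
I = P_in / (V·cosφ) = 2382 / (240 × 0.87) = 11.4 A

11.4 A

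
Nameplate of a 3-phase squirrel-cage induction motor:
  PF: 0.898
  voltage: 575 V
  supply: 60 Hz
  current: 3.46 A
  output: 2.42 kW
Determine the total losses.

674 W

P_in = √3·V·I·cosφ = 1.732×575×3.46×0.898 = 3094 W
P_out = 2420 W
Losses = P_in − P_out = 3094 − 2420 = 674 W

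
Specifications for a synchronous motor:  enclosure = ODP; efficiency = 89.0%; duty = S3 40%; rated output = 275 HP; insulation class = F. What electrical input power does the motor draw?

P_out = 275 × 746 = 205150 W
P_in = P_out/η = 205150/0.89 = 230506 W = 231 kW

231 kW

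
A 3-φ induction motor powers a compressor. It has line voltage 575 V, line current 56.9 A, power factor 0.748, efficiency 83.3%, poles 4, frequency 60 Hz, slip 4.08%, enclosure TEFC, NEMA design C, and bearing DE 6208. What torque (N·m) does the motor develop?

195 N·m

P_in = √3·V·I·cosφ = 1.732 × 575 × 56.9 × 0.748 = 42387 W
P_out = η·P_in = 0.833 × 42387 = 35308 W
n_s = 120×60/4 = 1800 rpm; n = 1800×(1−0.0408) = 1727 rpm
ω = 2π×1727/60 = 180.9 rad/s
τ = P_out/ω = 35308/180.9 = 195 N·m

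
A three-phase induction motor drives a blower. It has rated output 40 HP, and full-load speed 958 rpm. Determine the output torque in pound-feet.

219 lb·ft

P_out = 40 × 746 = 29840 W
ω = 2π × 958/60 = 100.3 rad/s
τ = P_out/ω = 29840/100.3 = 297.5 N·m
In lb·ft: 297.5/1.356 = 219 lb·ft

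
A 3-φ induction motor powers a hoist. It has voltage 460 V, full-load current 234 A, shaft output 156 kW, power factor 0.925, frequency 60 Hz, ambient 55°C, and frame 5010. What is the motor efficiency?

P_out = 156 kW = 156000 W
P_in = √3·V_L·I_L·cosφ = 1.732 × 460 × 234 × 0.925 = 172450 W
η = P_out / P_in = 156000 / 172450 = 0.905 = 90.5%

90.5 %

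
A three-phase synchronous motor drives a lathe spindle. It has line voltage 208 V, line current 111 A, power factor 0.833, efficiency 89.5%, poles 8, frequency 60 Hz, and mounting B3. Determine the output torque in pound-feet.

P_in = √3·V·I·cosφ = 1.732 × 208 × 111 × 0.833 = 33310 W
P_out = η·P_in = 0.895 × 33310 = 29812 W
n = n_s = 120×60/8 = 900 rpm (synchronous)
ω = 2π×900/60 = 94.25 rad/s
τ = P_out/ω = 29812/94.25 = 316.3 N·m
In lb·ft: 316.3/1.356 = 233 lb·ft

233 lb·ft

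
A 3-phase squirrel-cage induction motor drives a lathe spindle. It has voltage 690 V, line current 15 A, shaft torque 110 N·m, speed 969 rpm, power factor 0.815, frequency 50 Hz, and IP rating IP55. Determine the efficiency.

ω = 2π × 969/60 = 101.5 rad/s; P_out = τω = 110 × 101.5 = 11165 W
P_in = √3·V_L·I_L·cosφ = 1.732 × 690 × 15 × 0.815 = 14610 W
η = P_out / P_in = 11165 / 14610 = 0.764 = 76.4%

76.4 %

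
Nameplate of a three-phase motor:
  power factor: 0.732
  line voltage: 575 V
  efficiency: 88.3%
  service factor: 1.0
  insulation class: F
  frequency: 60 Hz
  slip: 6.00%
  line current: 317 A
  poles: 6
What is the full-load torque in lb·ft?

1270 lb·ft

P_in = √3·V·I·cosφ = 1.732 × 575 × 317 × 0.732 = 231093 W
P_out = η·P_in = 0.883 × 231093 = 204055 W
n_s = 120×60/6 = 1200 rpm; n = 1200×(1−0.06) = 1128 rpm
ω = 2π×1128/60 = 118.1 rad/s
τ = P_out/ω = 204055/118.1 = 1728 N·m
In lb·ft: 1728/1.356 = 1270 lb·ft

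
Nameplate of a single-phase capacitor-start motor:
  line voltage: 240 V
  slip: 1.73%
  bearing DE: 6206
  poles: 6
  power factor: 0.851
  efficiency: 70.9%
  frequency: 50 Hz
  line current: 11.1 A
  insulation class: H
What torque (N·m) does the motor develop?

P_in = V·I·cosφ = 240 × 11.1 × 0.851 = 2267 W
P_out = η·P_in = 0.709 × 2267 = 1607 W
n_s = 120×50/6 = 1000 rpm; n = 1000×(1−0.0173) = 983 rpm
ω = 2π×983/60 = 102.9 rad/s
τ = P_out/ω = 1607/102.9 = 15.6 N·m

15.6 N·m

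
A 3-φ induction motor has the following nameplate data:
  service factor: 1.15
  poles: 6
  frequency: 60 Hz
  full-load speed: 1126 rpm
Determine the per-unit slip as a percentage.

6.17 %

n_s = 120f/p = 120×60/6 = 1200 rpm
s = (n_s − n)/n_s = (1200 − 1126)/1200 = 0.0617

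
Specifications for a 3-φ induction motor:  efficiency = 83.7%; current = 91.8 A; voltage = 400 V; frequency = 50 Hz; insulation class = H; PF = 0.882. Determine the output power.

47 kW

P_in = √3·V·I·cosφ = 1.732 × 400 × 91.8 × 0.882 = 56094 W
P_out = η·P_in = 0.837 × 56094 = 46951 W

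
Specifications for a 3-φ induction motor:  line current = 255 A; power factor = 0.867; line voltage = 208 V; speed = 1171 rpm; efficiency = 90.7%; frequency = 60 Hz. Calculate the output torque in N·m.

P_in = √3·V·I·cosφ = 1.732 × 208 × 255 × 0.867 = 79647 W
P_out = η·P_in = 0.907 × 79647 = 72240 W
n = 1171 rpm
ω = 2π×1171/60 = 122.6 rad/s
τ = P_out/ω = 72240/122.6 = 589 N·m

589 N·m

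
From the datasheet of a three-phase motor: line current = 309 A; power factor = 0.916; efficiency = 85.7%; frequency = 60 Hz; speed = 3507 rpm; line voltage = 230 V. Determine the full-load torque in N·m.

P_in = √3·V·I·cosφ = 1.732 × 230 × 309 × 0.916 = 112753 W
P_out = η·P_in = 0.857 × 112753 = 96629 W
n = 3507 rpm
ω = 2π×3507/60 = 367.3 rad/s
τ = P_out/ω = 96629/367.3 = 263 N·m

263 N·m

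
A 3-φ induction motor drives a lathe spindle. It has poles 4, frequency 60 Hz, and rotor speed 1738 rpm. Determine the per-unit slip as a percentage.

3.4 %

n_s = 120f/p = 120×60/4 = 1800 rpm
s = (n_s − n)/n_s = (1800 − 1738)/1800 = 0.0344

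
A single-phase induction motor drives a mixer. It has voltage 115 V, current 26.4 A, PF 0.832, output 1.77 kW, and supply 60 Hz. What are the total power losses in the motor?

756 W

P_in = V·I·cosφ = 115×26.4×0.832 = 2526 W
P_out = 1770 W
Losses = P_in − P_out = 2526 − 1770 = 756 W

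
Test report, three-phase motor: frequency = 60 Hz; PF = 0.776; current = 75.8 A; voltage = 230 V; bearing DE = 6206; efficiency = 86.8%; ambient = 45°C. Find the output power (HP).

27.3 HP

P_in = √3·V·I·cosφ = 1.732 × 230 × 75.8 × 0.776 = 23432 W
P_out = η·P_in = 0.868 × 23432 = 20339 W
= 20339/746 = 27.3 HP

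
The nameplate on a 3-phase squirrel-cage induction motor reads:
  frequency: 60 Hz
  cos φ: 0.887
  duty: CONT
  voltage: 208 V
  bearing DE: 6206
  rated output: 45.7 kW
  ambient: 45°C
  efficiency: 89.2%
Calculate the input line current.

P_out = 45.7 kW = 45700 W
P_in = P_out / η = 45700 / 0.892 = 51233 W
I_L = P_in / (√3·V_L·cosφ) = 51233 / (1.732 × 208 × 0.887) = 160 A

160 A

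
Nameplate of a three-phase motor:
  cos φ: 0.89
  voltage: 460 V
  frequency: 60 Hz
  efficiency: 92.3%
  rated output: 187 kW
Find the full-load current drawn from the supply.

P_out = 187 kW = 187000 W
P_in = P_out / η = 187000 / 0.923 = 202600 W
I_L = P_in / (√3·V_L·cosφ) = 202600 / (1.732 × 460 × 0.89) = 286 A

286 A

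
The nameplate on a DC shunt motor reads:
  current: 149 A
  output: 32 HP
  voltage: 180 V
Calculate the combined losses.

P_in = V·I = 180×149 = 26820 W
P_out = 32×746 = 23872 W
Losses = P_in − P_out = 26820 − 23872 = 2948 W

2950 W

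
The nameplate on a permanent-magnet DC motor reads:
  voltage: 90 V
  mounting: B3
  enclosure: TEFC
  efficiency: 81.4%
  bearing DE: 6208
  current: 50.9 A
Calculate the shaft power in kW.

3.73 kW

P_in = V·I = 90 × 50.9 = 4581 W
P_out = η·P_in = 0.814 × 4581 = 3729 W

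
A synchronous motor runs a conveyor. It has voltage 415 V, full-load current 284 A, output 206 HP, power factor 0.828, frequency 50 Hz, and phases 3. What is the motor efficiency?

90.9 %

P_out = 206 × 746 = 153676 W
P_in = √3·V_L·I_L·cosφ = 1.732 × 415 × 284 × 0.828 = 169023 W
η = P_out / P_in = 153676 / 169023 = 0.909 = 90.9%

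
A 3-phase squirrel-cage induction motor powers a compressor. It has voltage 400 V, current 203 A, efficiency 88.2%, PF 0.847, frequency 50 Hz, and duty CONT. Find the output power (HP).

P_in = √3·V·I·cosφ = 1.732 × 400 × 203 × 0.847 = 119121 W
P_out = η·P_in = 0.882 × 119121 = 105065 W
= 105065/746 = 141 HP

141 HP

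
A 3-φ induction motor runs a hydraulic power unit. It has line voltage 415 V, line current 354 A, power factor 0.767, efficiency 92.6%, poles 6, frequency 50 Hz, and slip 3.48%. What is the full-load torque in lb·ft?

1320 lb·ft

P_in = √3·V·I·cosφ = 1.732 × 415 × 354 × 0.767 = 195162 W
P_out = η·P_in = 0.926 × 195162 = 180720 W
n_s = 120×50/6 = 1000 rpm; n = 1000×(1−0.0348) = 965 rpm
ω = 2π×965/60 = 101.1 rad/s
τ = P_out/ω = 180720/101.1 = 1788 N·m
In lb·ft: 1788/1.356 = 1320 lb·ft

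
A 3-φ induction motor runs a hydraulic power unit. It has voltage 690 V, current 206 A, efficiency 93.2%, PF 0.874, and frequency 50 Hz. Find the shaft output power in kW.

P_in = √3·V·I·cosφ = 1.732 × 690 × 206 × 0.874 = 215167 W
P_out = η·P_in = 0.932 × 215167 = 200536 W

201 kW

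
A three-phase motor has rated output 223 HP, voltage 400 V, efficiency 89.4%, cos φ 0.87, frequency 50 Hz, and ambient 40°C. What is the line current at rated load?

P_out = 223 × 746 = 166358 W
P_in = P_out / η = 166358 / 0.894 = 186083 W
I_L = P_in / (√3·V_L·cosφ) = 186083 / (1.732 × 400 × 0.87) = 309 A

309 A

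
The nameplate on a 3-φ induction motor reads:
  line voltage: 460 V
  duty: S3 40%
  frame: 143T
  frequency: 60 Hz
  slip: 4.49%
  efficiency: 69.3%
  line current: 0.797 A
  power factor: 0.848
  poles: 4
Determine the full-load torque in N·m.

2.07 N·m

P_in = √3·V·I·cosφ = 1.732 × 460 × 0.797 × 0.848 = 538 W
P_out = η·P_in = 0.693 × 538 = 373 W
n_s = 120×60/4 = 1800 rpm; n = 1800×(1−0.0449) = 1719 rpm
ω = 2π×1719/60 = 180 rad/s
τ = P_out/ω = 373/180 = 2.07 N·m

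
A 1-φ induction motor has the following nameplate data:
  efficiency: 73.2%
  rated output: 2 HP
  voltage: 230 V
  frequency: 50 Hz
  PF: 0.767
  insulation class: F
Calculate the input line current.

P_out = 2 × 746 = 1492 W
P_in = P_out / η = 1492 / 0.732 = 2038 W
I = P_in / (V·cosφ) = 2038 / (230 × 0.767) = 11.6 A

11.6 A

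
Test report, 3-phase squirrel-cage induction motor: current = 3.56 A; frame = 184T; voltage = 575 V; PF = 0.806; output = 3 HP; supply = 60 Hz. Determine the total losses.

P_in = √3·V·I·cosφ = 1.732×575×3.56×0.806 = 2858 W
P_out = 3×746 = 2238 W
Losses = P_in − P_out = 2858 − 2238 = 620 W

620 W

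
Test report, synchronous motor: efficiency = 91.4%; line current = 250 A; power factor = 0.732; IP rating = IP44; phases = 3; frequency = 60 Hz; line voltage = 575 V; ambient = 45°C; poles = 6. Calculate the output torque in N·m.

P_in = √3·V·I·cosφ = 1.732 × 575 × 250 × 0.732 = 182250 W
P_out = η·P_in = 0.914 × 182250 = 166577 W
n = n_s = 120×60/6 = 1200 rpm (synchronous)
ω = 2π×1200/60 = 125.7 rad/s
τ = P_out/ω = 166577/125.7 = 1330 N·m

1330 N·m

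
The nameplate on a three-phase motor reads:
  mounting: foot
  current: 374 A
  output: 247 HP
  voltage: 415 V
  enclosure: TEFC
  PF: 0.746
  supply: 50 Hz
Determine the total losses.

P_in = √3·V·I·cosφ = 1.732×415×374×0.746 = 200542 W
P_out = 247×746 = 184262 W
Losses = P_in − P_out = 200542 − 184262 = 16280 W

16.3 kW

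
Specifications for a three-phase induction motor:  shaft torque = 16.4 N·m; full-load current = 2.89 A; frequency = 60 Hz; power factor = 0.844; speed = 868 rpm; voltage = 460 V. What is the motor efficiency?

76.7 %

ω = 2π × 868/60 = 90.9 rad/s; P_out = τω = 16.4 × 90.9 = 1491 W
P_in = √3·V_L·I_L·cosφ = 1.732 × 460 × 2.89 × 0.844 = 1943 W
η = P_out / P_in = 1491 / 1943 = 0.767 = 76.7%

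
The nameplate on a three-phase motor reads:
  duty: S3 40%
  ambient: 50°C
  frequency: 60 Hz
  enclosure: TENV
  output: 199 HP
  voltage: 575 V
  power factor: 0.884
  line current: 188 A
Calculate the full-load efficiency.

P_out = 199 × 746 = 148454 W
P_in = √3·V_L·I_L·cosφ = 1.732 × 575 × 188 × 0.884 = 165511 W
η = P_out / P_in = 148454 / 165511 = 0.897 = 89.7%

89.7 %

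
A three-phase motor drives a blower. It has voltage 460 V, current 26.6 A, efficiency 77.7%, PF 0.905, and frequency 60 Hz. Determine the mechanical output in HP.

20 HP

P_in = √3·V·I·cosφ = 1.732 × 460 × 26.6 × 0.905 = 19179 W
P_out = η·P_in = 0.777 × 19179 = 14902 W
= 14902/746 = 20 HP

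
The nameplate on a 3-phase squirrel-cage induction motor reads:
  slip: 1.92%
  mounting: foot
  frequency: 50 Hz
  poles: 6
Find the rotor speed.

n_s = 120f/p = 120×50/6 = 1000 rpm
n = n_s(1 − s) = 1000 × (1 − 0.0192) = 981 rpm

981 rpm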